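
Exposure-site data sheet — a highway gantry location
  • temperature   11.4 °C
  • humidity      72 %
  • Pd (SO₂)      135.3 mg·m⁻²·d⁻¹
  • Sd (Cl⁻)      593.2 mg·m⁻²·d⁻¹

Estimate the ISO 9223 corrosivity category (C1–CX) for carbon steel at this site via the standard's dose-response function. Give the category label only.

C5

carbon steel: temperature factor f = -0.054·(1.4) = -0.0756
  sulphur-dioxide contribution → 88.88 μm/a
  chloride contribution → 90.76 μm/a
  ⇒ r_corr(carbon steel) = 179.6 μm/a
180 μm/a falls in (80, 200] for carbon steel → category C5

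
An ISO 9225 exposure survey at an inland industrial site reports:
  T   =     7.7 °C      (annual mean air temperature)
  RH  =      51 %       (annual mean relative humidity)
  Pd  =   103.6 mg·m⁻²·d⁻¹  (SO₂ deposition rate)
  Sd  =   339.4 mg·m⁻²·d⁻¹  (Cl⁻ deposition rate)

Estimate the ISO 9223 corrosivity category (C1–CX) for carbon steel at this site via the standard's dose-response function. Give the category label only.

C4

carbon steel: temperature factor f = +0.150·(-2.3) = -0.3450
  SO₂ term: 1.77·103.6^0.52·exp(0.02·51-0.3450) = 38.82
  Sd branch = 0.102·Sd^0.62·e^(0.033·RH+0.04·T) = 27.69 μm/a
  sum: 38.82 + 27.69 → r_corr = 66.51 μm/a
66.5 μm/a falls in (50, 80] for carbon steel → category C4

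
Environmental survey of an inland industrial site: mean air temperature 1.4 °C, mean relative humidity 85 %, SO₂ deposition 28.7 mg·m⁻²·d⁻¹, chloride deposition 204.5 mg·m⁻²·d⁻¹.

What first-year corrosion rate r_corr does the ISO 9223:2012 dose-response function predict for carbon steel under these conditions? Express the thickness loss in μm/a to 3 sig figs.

r_corr = 63.6 μm/a

carbon steel: T≤10 °C ⇒ hinge +0.150·(1.4−10) = -1.2900
  Pd branch = 1.77·Pd^0.52·e^(0.02·RH+f) = 15.28 μm/a
  Cl⁻ term: 0.102·204.5^0.62·exp(0.033·85+0.04·1.4) = 48.28
  sum: 15.28 + 48.28 → r_corr = 63.56 μm/a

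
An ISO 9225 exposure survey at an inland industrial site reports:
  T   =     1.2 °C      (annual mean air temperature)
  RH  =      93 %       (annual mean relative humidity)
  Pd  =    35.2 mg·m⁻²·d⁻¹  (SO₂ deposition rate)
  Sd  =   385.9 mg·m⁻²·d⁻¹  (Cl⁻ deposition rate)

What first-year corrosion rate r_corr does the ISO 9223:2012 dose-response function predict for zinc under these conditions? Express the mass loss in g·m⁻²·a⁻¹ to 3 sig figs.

r_corr = 31.5 g·m⁻²·a⁻¹

zinc: temperature factor f = +0.038·(-8.8) = -0.3344
  SO₂ term: 0.0129·35.2^0.44·exp(0.046·93-0.3344) = 3.19
  Cl⁻ term: 0.0175·385.9^0.57·exp(0.008·93+0.085·1.2) = 1.215
  r_corr = 3.19 + 1.215 = 4.405 μm/a
Convert to mass loss: 4.405 μm/a × 7.14 g/cm³ = 31.45 g·m⁻²·a⁻¹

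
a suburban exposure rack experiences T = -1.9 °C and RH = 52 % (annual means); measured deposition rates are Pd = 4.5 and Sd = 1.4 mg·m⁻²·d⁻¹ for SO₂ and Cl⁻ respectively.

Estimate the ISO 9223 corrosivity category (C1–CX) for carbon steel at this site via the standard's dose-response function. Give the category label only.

carbon steel: T≤10 °C ⇒ hinge +0.150·(-1.9−10) = -1.7850
  SO₂ term: 1.77·4.5^0.52·exp(0.02·52-1.7850) = 1.837
  Sd branch = 0.102·Sd^0.62·e^(0.033·RH+0.04·T) = 0.6478 μm/a
  r_corr = 1.837 + 0.6478 = 2.485 μm/a
ISO 9223 Table 2 (carbon steel): 1.3 < 2.48 ≤ 25 μm/a ⇒ C2

C2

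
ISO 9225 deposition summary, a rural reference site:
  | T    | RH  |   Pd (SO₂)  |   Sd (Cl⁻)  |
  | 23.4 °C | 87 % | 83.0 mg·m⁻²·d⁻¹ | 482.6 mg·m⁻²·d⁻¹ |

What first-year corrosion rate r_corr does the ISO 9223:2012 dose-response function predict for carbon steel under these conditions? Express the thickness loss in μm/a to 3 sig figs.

r_corr = 260 μm/a

carbon steel: T>10 °C ⇒ hinge -0.054·(23.4−10) = -0.7236
  sulphur-dioxide contribution → 48.68 μm/a
  chloride contribution → 211.7 μm/a
  ⇒ r_corr(carbon steel) = 260.4 μm/a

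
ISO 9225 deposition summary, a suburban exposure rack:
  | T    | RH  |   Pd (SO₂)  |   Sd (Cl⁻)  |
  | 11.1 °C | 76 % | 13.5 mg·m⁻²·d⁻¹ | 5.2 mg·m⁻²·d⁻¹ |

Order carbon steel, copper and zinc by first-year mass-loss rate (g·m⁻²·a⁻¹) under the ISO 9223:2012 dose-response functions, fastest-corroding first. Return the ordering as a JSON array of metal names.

carbon steel: T>10 °C ⇒ hinge -0.054·(11.1−10) = -0.0594
  Pd branch = 1.77·Pd^0.52·e^(0.02·RH+f) = 29.52 μm/a
  Cl⁻ term: 0.102·5.2^0.62·exp(0.033·76+0.04·11.1) = 5.427
  r_corr = 29.52 + 5.427 = 34.94 μm/a
  mass loss = 34.94 μm/a × 7.85 g/cm³ = 274.3 g·m⁻²·a⁻¹
copper: temperature factor f = -0.080·(1.1) = -0.0880
  Pd branch = 0.0053·Pd^0.26·e^(0.059·RH+f) = 0.8459 μm/a
  Sd branch = 0.01025·Sd^0.27·e^(0.036·RH+0.049·T) = 0.4251 μm/a
  sum: 0.8459 + 0.4251 → r_corr = 1.271 μm/a
  mass loss = 1.271 μm/a × 8.96 g/cm³ = 11.39 g·m⁻²·a⁻¹
zinc: temperature factor f = -0.071·(1.1) = -0.0781
  SO₂ term: 0.0129·13.5^0.44·exp(0.046·76-0.0781) = 1.237
  Sd branch = 0.0175·Sd^0.57·e^(0.008·RH+0.085·T) = 0.2113 μm/a
  sum: 1.237 + 0.2113 → r_corr = 1.448 μm/a
  mass loss = 1.448 μm/a × 7.14 g/cm³ = 10.34 g·m⁻²·a⁻¹
Ordering by g·m⁻²·a⁻¹: carbon steel (274) > copper (11.4) > zinc (10.3)

["carbon steel", "copper", "zinc"]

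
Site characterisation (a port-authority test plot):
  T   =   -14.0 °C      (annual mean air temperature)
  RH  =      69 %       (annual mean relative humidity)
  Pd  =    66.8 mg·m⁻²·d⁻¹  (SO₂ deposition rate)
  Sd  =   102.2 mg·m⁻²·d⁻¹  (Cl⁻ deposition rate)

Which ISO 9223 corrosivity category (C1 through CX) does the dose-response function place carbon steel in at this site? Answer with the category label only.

carbon steel: T≤10 °C ⇒ hinge +0.150·(-14.0−10) = -3.6000
  sulphur-dioxide contribution → 1.709 μm/a
  chloride contribution → 10 μm/a
  total first-year rate 11.71 μm/a
ISO 9223 Table 2 (carbon steel): 1.3 < 11.7 ≤ 25 μm/a ⇒ C2

C2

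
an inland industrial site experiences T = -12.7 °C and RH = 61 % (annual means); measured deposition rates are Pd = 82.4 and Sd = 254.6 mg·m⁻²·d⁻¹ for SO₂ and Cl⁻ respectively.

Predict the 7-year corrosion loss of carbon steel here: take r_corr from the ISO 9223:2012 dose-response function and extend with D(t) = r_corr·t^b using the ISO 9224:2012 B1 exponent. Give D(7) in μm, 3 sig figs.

D(7) = 44.9 μm

carbon steel: T≤10 °C ⇒ hinge +0.150·(-12.7−10) = -3.4050
  SO₂ term: 1.77·82.4^0.52·exp(0.02·61-3.4050) = 1.974
  Cl⁻ term: 0.102·254.6^0.62·exp(0.033·61+0.04·-12.7) = 14.25
  r_corr = 1.974 + 14.25 = 16.22 μm/a
Power-law: D(7) = r_corr · 7^0.523
  D(7) = 16.22 × 7^0.523 = 16.22 × 2.767 = 44.89 μm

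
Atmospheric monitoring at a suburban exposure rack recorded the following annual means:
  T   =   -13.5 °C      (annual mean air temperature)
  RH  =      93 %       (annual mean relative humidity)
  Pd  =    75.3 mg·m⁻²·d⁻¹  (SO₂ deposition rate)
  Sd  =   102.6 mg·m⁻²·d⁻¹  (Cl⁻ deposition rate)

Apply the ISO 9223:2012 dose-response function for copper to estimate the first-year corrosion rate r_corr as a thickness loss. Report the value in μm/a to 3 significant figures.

copper: temperature factor f = +0.126·(-23.5) = -2.9610
  Pd branch = 0.0053·Pd^0.26·e^(0.059·RH+f) = 0.2038 μm/a
  Cl⁻ term: 0.01025·102.6^0.27·exp(0.036·93+0.049·-13.5) = 0.5254
  sum: 0.2038 + 0.5254 → r_corr = 0.7292 μm/a

r_corr = 0.729 μm/a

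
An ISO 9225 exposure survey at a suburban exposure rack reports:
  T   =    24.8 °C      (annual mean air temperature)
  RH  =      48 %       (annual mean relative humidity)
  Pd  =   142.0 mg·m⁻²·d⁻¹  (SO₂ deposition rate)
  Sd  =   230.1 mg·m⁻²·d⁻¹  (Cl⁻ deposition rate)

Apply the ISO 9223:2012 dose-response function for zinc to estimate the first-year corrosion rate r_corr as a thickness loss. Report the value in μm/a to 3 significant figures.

r_corr = 5.06 μm/a

zinc: temperature factor f = -0.071·(14.8) = -1.0508
  sulphur-dioxide contribution → 0.3632 μm/a
  chloride contribution → 4.695 μm/a
  total first-year rate 5.058 μm/a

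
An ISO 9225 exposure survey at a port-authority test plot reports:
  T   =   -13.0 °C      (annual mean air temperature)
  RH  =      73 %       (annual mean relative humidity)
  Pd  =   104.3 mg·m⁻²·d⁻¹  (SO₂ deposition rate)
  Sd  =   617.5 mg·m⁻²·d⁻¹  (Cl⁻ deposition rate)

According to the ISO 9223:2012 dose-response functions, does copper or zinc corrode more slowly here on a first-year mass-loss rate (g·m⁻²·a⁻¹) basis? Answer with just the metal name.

copper

copper: f(T) = +0.126·(T−10) [T≤10 °C] = -2.8980
  SO₂ term: 0.0053·104.3^0.26·exp(0.059·73-2.8980) = 0.0726
  Cl⁻ term: 0.01025·617.5^0.27·exp(0.036·73+0.049·-13.0) = 0.4255
  sum: 0.0726 + 0.4255 → r_corr = 0.4981 μm/a
  mass loss = 0.4981 μm/a × 8.96 g/cm³ = 4.463 g·m⁻²·a⁻¹
zinc: f(T) = +0.038·(T−10) [T≤10 °C] = -0.8740
  SO₂ term: 0.0129·104.3^0.44·exp(0.046·73-0.8740) = 1.195
  Cl⁻ term: 0.0175·617.5^0.57·exp(0.008·73+0.085·-13.0) = 0.405
  r_corr = 1.195 + 0.405 = 1.6 μm/a
  mass loss = 1.6 μm/a × 7.14 g/cm³ = 11.42 g·m⁻²·a⁻¹
Ordering by g·m⁻²·a⁻¹: zinc (11.4) > copper (4.46)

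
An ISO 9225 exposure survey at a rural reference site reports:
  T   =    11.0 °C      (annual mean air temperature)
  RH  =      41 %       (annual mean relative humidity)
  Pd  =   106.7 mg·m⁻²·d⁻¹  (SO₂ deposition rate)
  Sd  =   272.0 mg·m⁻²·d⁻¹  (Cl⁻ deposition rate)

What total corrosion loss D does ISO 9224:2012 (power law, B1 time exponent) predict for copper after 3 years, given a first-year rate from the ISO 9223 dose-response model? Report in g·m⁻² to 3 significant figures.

copper: f(T) = -0.080·(T−10) [T>10 °C] = -0.0800
  SO₂ term: 0.0053·106.7^0.26·exp(0.059·41-0.0800) = 0.1851
  Sd branch = 0.01025·Sd^0.27·e^(0.036·RH+0.049·T) = 0.3493 μm/a
  r_corr = 0.1851 + 0.3493 = 0.5344 μm/a
Power-law: D(3) = r_corr · 3^0.667
  D(3) = 0.5344 × 3^0.667 = 0.5344 × 2.081 = 1.112 μm
  Mass loss = 1.112 μm × 8.96 g/cm³ = 9.963 g·m⁻²

D(3) = 9.96 g·m⁻²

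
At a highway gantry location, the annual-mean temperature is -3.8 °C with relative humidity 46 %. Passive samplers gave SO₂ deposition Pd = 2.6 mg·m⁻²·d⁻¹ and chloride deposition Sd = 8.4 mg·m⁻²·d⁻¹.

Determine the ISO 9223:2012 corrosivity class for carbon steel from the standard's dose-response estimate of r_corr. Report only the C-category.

carbon steel: f(T) = +0.150·(T−10) [T≤10 °C] = -2.0700
  SO₂ term: 1.77·2.6^0.52·exp(0.02·46-2.0700) = 0.9211
  Cl⁻ term: 0.102·8.4^0.62·exp(0.033·46+0.04·-3.8) = 1.496
  sum: 0.9211 + 1.496 → r_corr = 2.417 μm/a
ISO 9223 Table 2 (carbon steel): 1.3 < 2.42 ≤ 25 μm/a ⇒ C2

C2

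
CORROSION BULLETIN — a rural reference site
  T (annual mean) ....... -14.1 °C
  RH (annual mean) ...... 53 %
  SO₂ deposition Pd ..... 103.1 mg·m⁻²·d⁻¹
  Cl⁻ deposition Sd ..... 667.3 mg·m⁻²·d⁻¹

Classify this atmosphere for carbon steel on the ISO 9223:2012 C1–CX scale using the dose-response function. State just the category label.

carbon steel: temperature factor f = +0.150·(-24.1) = -3.6150
  sulphur-dioxide contribution → 1.532 μm/a
  chloride contribution → 18.81 μm/a
  ⇒ r_corr(carbon steel) = 20.34 μm/a
Category bounds: 1.3…25 μm/a bracket r_corr ⇒ C2

C2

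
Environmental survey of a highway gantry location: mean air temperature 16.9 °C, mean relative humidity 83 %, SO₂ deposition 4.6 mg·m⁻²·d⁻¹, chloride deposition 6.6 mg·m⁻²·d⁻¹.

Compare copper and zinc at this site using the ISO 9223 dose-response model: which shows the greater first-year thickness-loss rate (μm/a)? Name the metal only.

copper

copper: T>10 °C ⇒ hinge -0.080·(16.9−10) = -0.5520
  sulphur-dioxide contribution → 0.6076 μm/a
  chloride contribution → 0.775 μm/a
  ⇒ r_corr(copper) = 1.383 μm/a
zinc: temperature factor f = -0.071·(6.9) = -0.4899
  sulphur-dioxide contribution → 0.704 μm/a
  chloride contribution → 0.4192 μm/a
  total first-year rate 1.123 μm/a
Ordering by μm/a: copper (1.38) > zinc (1.12)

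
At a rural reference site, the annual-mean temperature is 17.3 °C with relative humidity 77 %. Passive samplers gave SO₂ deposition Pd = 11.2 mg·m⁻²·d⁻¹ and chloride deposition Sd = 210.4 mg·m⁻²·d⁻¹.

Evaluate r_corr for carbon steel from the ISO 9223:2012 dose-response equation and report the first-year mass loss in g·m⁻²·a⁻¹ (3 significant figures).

carbon steel: f(T) = -0.054·(T−10) [T>10 °C] = -0.3942
  SO₂ term: 1.77·11.2^0.52·exp(0.02·77-0.3942) = 19.55
  Cl⁻ term: 0.102·210.4^0.62·exp(0.033·77+0.04·17.3) = 71.28
  r_corr = 19.55 + 71.28 = 90.83 μm/a
Convert to mass loss: 90.83 μm/a × 7.85 g/cm³ = 713 g·m⁻²·a⁻¹

r_corr = 713 g·m⁻²·a⁻¹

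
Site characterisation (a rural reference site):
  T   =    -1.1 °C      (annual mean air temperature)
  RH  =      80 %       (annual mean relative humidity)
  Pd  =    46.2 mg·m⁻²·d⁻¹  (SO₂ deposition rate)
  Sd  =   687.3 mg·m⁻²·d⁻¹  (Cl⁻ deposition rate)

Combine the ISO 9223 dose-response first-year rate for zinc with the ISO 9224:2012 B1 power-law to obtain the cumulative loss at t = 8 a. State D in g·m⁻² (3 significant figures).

zinc: temperature factor f = +0.038·(-11.1) = -0.4218
  sulphur-dioxide contribution → 1.812 μm/a
  chloride contribution → 1.252 μm/a
  ⇒ r_corr(zinc) = 3.063 μm/a
ISO 9224: D(t) = r_corr · t^b with b = 0.813 (zinc, B1)
  D(8) = 3.063 × 8^0.813 = 3.063 × 5.423 = 16.61 μm
  Mass loss = 16.61 μm × 7.14 g/cm³ = 118.6 g·m⁻²

D(8) = 119 g·m⁻²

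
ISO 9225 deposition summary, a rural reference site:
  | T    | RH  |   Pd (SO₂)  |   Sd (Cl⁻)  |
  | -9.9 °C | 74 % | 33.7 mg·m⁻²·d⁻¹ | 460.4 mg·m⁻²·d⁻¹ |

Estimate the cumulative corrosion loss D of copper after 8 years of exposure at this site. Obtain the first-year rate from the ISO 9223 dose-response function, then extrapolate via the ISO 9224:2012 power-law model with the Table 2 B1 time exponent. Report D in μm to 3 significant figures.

copper: T≤10 °C ⇒ hinge +0.126·(-9.9−10) = -2.5074
  SO₂ term: 0.0053·33.7^0.26·exp(0.059·74-2.5074) = 0.08485
  Cl⁻ term: 0.01025·460.4^0.27·exp(0.036·74+0.049·-9.9) = 0.4743
  r_corr = 0.08485 + 0.4743 = 0.5591 μm/a
Power-law: D(8) = r_corr · 8^0.667
  D(8) = 0.5591 × 8^0.667 = 0.5591 × 4.003 = 2.238 μm

D(8) = 2.24 μm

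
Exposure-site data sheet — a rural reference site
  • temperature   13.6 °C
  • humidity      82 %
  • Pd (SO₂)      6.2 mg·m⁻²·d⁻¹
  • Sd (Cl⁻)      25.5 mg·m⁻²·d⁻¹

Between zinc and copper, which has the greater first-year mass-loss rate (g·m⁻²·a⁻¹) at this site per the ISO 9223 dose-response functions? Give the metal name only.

zinc: f(T) = -0.071·(T−10) [T>10 °C] = -0.2556
  Pd branch = 0.0129·Pd^0.44·e^(0.046·RH+f) = 0.9692 μm/a
  Cl⁻ term: 0.0175·25.5^0.57·exp(0.008·82+0.085·13.6) = 0.6787
  sum: 0.9692 + 0.6787 → r_corr = 1.648 μm/a
  mass loss = 1.648 μm/a × 7.14 g/cm³ = 11.77 g·m⁻²·a⁻¹
copper: temperature factor f = -0.080·(3.6) = -0.2880
  SO₂ term: 0.0053·6.2^0.26·exp(0.059·82-0.2880) = 0.806
  Sd branch = 0.01025·Sd^0.27·e^(0.036·RH+0.049·T) = 0.9161 μm/a
  r_corr = 0.806 + 0.9161 = 1.722 μm/a
  mass loss = 1.722 μm/a × 8.96 g/cm³ = 15.43 g·m⁻²·a⁻¹
Ordering by g·m⁻²·a⁻¹: copper (15.4) > zinc (11.8)

copper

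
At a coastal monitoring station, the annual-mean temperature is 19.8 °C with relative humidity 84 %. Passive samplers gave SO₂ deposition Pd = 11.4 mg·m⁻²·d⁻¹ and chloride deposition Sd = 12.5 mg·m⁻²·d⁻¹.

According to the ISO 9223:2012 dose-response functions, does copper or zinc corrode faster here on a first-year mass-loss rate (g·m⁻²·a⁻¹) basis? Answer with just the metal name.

copper

copper: f(T) = -0.080·(T−10) [T>10 °C] = -0.7840
  sulphur-dioxide contribution → 0.6471 μm/a
  chloride contribution → 1.1 μm/a
  total first-year rate 1.747 μm/a
  mass loss = 1.747 μm/a × 8.96 g/cm³ = 15.66 g·m⁻²·a⁻¹
zinc: f(T) = -0.071·(T−10) [T>10 °C] = -0.6958
  sulphur-dioxide contribution → 0.8945 μm/a
  chloride contribution → 0.7781 μm/a
  total first-year rate 1.673 μm/a
  mass loss = 1.673 μm/a × 7.14 g/cm³ = 11.94 g·m⁻²·a⁻¹
Ordering by g·m⁻²·a⁻¹: copper (15.7) > zinc (11.9)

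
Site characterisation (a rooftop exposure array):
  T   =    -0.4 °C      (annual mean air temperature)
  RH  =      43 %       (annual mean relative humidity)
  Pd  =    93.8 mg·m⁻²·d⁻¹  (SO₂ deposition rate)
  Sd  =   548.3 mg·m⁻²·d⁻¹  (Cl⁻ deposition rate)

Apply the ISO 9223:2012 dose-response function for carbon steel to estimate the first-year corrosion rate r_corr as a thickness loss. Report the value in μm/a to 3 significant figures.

carbon steel: f(T) = +0.150·(T−10) [T≤10 °C] = -1.5600
  sulphur-dioxide contribution → 9.322 μm/a
  chloride contribution → 20.71 μm/a
  ⇒ r_corr(carbon steel) = 30.03 μm/a

r_corr = 30.0 μm/a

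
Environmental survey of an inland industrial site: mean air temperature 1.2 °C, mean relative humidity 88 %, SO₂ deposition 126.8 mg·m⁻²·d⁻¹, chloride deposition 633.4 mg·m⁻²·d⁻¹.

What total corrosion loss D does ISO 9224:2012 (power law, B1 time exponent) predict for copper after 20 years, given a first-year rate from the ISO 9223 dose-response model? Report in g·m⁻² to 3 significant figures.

D(20) = 171 g·m⁻²

copper: T≤10 °C ⇒ hinge +0.126·(1.2−10) = -1.1088
  sulphur-dioxide contribution → 1.108 μm/a
  chloride contribution → 1.474 μm/a
  ⇒ r_corr(copper) = 2.582 μm/a
Long-term exponent b (ISO 9224 Table 2, B1) = 0.667
  D(20) = 2.582 × 20^0.667 = 2.582 × 7.375 = 19.04 μm
  Mass loss = 19.04 μm × 8.96 g/cm³ = 170.6 g·m⁻²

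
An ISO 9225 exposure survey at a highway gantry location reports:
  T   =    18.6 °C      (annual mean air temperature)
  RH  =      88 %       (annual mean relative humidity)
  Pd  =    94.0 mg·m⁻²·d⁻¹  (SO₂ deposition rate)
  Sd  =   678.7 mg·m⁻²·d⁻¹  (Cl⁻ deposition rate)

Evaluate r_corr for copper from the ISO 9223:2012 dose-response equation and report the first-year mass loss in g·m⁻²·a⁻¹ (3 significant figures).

copper: T>10 °C ⇒ hinge -0.080·(18.6−10) = -0.6880
  sulphur-dioxide contribution → 1.561 μm/a
  chloride contribution → 3.523 μm/a
  ⇒ r_corr(copper) = 5.084 μm/a
Convert to mass loss: 5.084 μm/a × 8.96 g/cm³ = 45.55 g·m⁻²·a⁻¹

r_corr = 45.6 g·m⁻²·a⁻¹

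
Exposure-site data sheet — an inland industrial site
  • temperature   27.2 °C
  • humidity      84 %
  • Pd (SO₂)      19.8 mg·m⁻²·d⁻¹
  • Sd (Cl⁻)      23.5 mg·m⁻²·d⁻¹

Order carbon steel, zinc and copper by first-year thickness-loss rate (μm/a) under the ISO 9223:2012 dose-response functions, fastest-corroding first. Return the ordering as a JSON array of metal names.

carbon steel: temperature factor f = -0.054·(17.2) = -0.9288
  Pd branch = 1.77·Pd^0.52·e^(0.02·RH+f) = 17.72 μm/a
  Sd branch = 0.102·Sd^0.62·e^(0.033·RH+0.04·T) = 34.28 μm/a
  sum: 17.72 + 34.28 → r_corr = 52 μm/a
zinc: f(T) = -0.071·(T−10) [T>10 °C] = -1.2212
  Pd branch = 0.0129·Pd^0.44·e^(0.046·RH+f) = 0.6743 μm/a
  Cl⁻ term: 0.0175·23.5^0.57·exp(0.008·84+0.085·27.2) = 2.092
  sum: 0.6743 + 2.092 → r_corr = 2.766 μm/a
copper: T>10 °C ⇒ hinge -0.080·(27.2−10) = -1.3760
  SO₂ term: 0.0053·19.8^0.26·exp(0.059·84-1.3760) = 0.4132
  Cl⁻ term: 0.01025·23.5^0.27·exp(0.036·84+0.049·27.2) = 1.875
  sum: 0.4132 + 1.875 → r_corr = 2.288 μm/a
Ordering by μm/a: carbon steel (52) > zinc (2.77) > copper (2.29)

["carbon steel", "zinc", "copper"]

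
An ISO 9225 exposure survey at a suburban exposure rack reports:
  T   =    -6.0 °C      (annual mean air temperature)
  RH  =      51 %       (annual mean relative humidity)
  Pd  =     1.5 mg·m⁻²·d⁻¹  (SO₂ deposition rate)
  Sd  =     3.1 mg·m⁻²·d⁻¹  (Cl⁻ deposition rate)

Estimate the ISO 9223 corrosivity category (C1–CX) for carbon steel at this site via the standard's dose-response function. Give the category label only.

C2

carbon steel: temperature factor f = +0.150·(-16.0) = -2.4000
  Pd branch = 1.77·Pd^0.52·e^(0.02·RH+f) = 0.5498 μm/a
  Cl⁻ term: 0.102·3.1^0.62·exp(0.033·51+0.04·-6.0) = 0.8708
  r_corr = 0.5498 + 0.8708 = 1.421 μm/a
ISO 9223 Table 2 (carbon steel): 1.3 < 1.42 ≤ 25 μm/a ⇒ C2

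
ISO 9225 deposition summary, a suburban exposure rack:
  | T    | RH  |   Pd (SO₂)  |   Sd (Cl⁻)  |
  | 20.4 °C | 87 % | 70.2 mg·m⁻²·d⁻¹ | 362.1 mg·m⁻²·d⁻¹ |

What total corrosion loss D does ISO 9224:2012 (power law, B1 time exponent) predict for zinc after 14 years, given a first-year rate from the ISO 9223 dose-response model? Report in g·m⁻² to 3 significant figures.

D(14) = 482 g·m⁻²

zinc: temperature factor f = -0.071·(10.4) = -0.7384
  SO₂ term: 0.0129·70.2^0.44·exp(0.046·87-0.7384) = 2.189
  Sd branch = 0.0175·Sd^0.57·e^(0.008·RH+0.085·T) = 5.714 μm/a
  r_corr = 2.189 + 5.714 = 7.903 μm/a
ISO 9224: D(t) = r_corr · t^b with b = 0.813 (zinc, B1)
  D(14) = 7.903 × 14^0.813 = 7.903 × 8.547 = 67.55 μm
  Mass loss = 67.55 μm × 7.14 g/cm³ = 482.3 g·m⁻²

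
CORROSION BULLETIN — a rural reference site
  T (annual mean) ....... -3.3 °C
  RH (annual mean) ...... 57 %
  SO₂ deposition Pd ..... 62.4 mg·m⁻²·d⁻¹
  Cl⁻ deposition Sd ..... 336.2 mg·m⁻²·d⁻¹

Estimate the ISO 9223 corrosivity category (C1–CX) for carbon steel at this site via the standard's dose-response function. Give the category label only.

carbon steel: f(T) = +0.150·(T−10) [T≤10 °C] = -1.9950
  sulphur-dioxide contribution → 6.459 μm/a
  chloride contribution → 21.61 μm/a
  total first-year rate 28.07 μm/a
ISO 9223 Table 2 (carbon steel): 25 < 28.1 ≤ 50 μm/a ⇒ C3

C3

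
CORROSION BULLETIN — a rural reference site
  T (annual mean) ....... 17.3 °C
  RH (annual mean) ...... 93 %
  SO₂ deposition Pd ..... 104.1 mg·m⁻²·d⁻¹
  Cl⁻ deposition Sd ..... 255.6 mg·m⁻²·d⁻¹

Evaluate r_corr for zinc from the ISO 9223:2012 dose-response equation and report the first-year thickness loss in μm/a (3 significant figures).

r_corr = 8.05 μm/a

zinc: T>10 °C ⇒ hinge -0.071·(17.3−10) = -0.5183
  sulphur-dioxide contribution → 4.276 μm/a
  chloride contribution → 3.777 μm/a
  ⇒ r_corr(zinc) = 8.053 μm/a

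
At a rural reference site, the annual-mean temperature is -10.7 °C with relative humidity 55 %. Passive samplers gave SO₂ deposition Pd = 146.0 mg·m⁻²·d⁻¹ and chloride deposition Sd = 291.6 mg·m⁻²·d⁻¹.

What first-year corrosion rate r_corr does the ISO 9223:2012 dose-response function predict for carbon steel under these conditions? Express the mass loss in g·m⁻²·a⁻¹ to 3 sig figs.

carbon steel: f(T) = +0.150·(T−10) [T≤10 °C] = -3.1050
  SO₂ term: 1.77·146.0^0.52·exp(0.02·55-3.1050) = 3.182
  Cl⁻ term: 0.102·291.6^0.62·exp(0.033·55+0.04·-10.7) = 13.78
  sum: 3.182 + 13.78 → r_corr = 16.96 μm/a
Convert to mass loss: 16.96 μm/a × 7.85 g/cm³ = 133.1 g·m⁻²·a⁻¹

r_corr = 133 g·m⁻²·a⁻¹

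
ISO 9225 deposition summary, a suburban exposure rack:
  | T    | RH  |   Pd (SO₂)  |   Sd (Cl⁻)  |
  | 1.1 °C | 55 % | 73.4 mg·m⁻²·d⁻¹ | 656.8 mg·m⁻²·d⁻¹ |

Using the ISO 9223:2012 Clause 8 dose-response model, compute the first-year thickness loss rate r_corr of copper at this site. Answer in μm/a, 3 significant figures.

r_corr = 0.587 μm/a

copper: temperature factor f = +0.126·(-8.9) = -1.1214
  sulphur-dioxide contribution → 0.1354 μm/a
  chloride contribution → 0.4516 μm/a
  ⇒ r_corr(copper) = 0.587 μm/a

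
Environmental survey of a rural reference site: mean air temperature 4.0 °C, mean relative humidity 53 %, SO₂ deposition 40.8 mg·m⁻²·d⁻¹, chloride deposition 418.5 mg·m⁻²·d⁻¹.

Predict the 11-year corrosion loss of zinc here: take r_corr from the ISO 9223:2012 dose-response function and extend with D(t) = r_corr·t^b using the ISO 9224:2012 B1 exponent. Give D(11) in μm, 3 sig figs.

D(11) = 12.5 μm

zinc: temperature factor f = +0.038·(-6.0) = -0.2280
  Pd branch = 0.0129·Pd^0.44·e^(0.046·RH+f) = 0.6013 μm/a
  Cl⁻ term: 0.0175·418.5^0.57·exp(0.008·53+0.085·4.0) = 1.173
  sum: 0.6013 + 1.173 → r_corr = 1.774 μm/a
ISO 9224: D(t) = r_corr · t^b with b = 0.813 (zinc, B1)
  D(11) = 1.774 × 11^0.813 = 1.774 × 7.025 = 12.46 μm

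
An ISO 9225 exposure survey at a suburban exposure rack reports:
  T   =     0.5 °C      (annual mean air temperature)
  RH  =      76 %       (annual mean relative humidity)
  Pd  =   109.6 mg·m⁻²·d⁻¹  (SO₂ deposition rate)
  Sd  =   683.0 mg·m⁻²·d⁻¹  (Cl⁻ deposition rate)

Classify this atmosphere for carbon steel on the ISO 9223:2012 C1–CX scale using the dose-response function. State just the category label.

carbon steel: temperature factor f = +0.150·(-9.5) = -1.4250
  sulphur-dioxide contribution → 22.38 μm/a
  chloride contribution → 73.09 μm/a
  total first-year rate 95.47 μm/a
95.5 μm/a falls in (80, 200] for carbon steel → category C5

C5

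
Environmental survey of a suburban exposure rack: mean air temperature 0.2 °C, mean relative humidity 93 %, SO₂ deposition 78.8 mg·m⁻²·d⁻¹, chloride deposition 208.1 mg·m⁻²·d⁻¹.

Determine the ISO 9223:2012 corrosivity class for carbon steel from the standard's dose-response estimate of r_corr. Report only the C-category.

carbon steel: f(T) = +0.150·(T−10) [T≤10 °C] = -1.4700
  sulphur-dioxide contribution → 25.32 μm/a
  chloride contribution → 60.57 μm/a
  total first-year rate 85.89 μm/a
85.9 μm/a falls in (80, 200] for carbon steel → category C5

C5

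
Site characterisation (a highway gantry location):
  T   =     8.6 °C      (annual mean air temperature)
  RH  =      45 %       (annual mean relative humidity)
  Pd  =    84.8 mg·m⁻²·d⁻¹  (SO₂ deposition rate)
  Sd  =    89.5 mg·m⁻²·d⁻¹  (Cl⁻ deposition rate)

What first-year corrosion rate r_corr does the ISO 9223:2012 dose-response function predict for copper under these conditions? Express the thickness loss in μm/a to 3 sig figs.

copper: temperature factor f = +0.126·(-1.4) = -0.1764
  SO₂ term: 0.0053·84.8^0.26·exp(0.059·45-0.1764) = 0.2005
  Sd branch = 0.01025·Sd^0.27·e^(0.036·RH+0.049·T) = 0.2656 μm/a
  r_corr = 0.2005 + 0.2656 = 0.4661 μm/a

r_corr = 0.466 μm/a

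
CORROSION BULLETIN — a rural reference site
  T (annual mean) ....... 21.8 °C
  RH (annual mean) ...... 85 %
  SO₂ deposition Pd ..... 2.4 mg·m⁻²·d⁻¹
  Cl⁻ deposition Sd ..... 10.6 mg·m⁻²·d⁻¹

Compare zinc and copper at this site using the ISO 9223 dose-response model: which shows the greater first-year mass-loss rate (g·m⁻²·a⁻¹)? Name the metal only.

zinc: f(T) = -0.071·(T−10) [T>10 °C] = -0.8378
  SO₂ term: 0.0129·2.4^0.44·exp(0.046·85-0.8378) = 0.4094
  Sd branch = 0.0175·Sd^0.57·e^(0.008·RH+0.085·T) = 0.8463 μm/a
  sum: 0.4094 + 0.8463 → r_corr = 1.256 μm/a
  mass loss = 1.256 μm/a × 7.14 g/cm³ = 8.966 g·m⁻²·a⁻¹
copper: temperature factor f = -0.080·(11.8) = -0.9440
  Pd branch = 0.0053·Pd^0.26·e^(0.059·RH+f) = 0.3901 μm/a
  Sd branch = 0.01025·Sd^0.27·e^(0.036·RH+0.049·T) = 1.203 μm/a
  r_corr = 0.3901 + 1.203 = 1.593 μm/a
  mass loss = 1.593 μm/a × 8.96 g/cm³ = 14.28 g·m⁻²·a⁻¹
Ordering by g·m⁻²·a⁻¹: copper (14.3) > zinc (8.97)

copper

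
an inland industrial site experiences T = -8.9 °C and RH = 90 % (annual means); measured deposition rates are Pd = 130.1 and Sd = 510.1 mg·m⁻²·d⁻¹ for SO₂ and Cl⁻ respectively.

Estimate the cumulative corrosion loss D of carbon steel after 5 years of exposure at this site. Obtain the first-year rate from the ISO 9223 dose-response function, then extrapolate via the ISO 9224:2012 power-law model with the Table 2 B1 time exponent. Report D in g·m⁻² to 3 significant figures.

carbon steel: f(T) = +0.150·(T−10) [T≤10 °C] = -2.8350
  Pd branch = 1.77·Pd^0.52·e^(0.02·RH+f) = 7.905 μm/a
  Cl⁻ term: 0.102·510.1^0.62·exp(0.033·90+0.04·-8.9) = 66.46
  r_corr = 7.905 + 66.46 = 74.37 μm/a
Long-term exponent b (ISO 9224 Table 2, B1) = 0.523
  D(5) = 74.37 × 5^0.523 = 74.37 × 2.32 = 172.6 μm
  Mass loss = 172.6 μm × 7.85 g/cm³ = 1355 g·m⁻²

D(5) = 1.35e+03 g·m⁻²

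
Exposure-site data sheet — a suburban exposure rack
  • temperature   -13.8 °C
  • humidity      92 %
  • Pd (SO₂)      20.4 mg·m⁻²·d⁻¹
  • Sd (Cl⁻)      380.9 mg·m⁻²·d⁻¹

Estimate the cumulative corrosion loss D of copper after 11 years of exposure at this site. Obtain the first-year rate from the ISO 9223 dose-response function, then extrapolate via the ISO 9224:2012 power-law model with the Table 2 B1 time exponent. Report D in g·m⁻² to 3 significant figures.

copper: T≤10 °C ⇒ hinge +0.126·(-13.8−10) = -2.9988
  sulphur-dioxide contribution → 0.1318 μm/a
  chloride contribution → 0.7116 μm/a
  total first-year rate 0.8434 μm/a
ISO 9224: D(t) = r_corr · t^b with b = 0.667 (copper, B1)
  D(11) = 0.8434 × 11^0.667 = 0.8434 × 4.95 = 4.175 μm
  Mass loss = 4.175 μm × 8.96 g/cm³ = 37.41 g·m⁻²

D(11) = 37.4 g·m⁻²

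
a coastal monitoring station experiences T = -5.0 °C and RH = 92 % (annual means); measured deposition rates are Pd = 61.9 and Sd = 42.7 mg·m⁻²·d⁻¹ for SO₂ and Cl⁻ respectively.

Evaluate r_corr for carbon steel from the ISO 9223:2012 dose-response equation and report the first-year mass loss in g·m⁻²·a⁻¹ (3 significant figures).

carbon steel: T≤10 °C ⇒ hinge +0.150·(-5.0−10) = -2.2500
  SO₂ term: 1.77·61.9^0.52·exp(0.02·92-2.2500) = 10.04
  Cl⁻ term: 0.102·42.7^0.62·exp(0.033·92+0.04·-5.0) = 17.83
  r_corr = 10.04 + 17.83 = 27.87 μm/a
Convert to mass loss: 27.87 μm/a × 7.85 g/cm³ = 218.7 g·m⁻²·a⁻¹

r_corr = 219 g·m⁻²·a⁻¹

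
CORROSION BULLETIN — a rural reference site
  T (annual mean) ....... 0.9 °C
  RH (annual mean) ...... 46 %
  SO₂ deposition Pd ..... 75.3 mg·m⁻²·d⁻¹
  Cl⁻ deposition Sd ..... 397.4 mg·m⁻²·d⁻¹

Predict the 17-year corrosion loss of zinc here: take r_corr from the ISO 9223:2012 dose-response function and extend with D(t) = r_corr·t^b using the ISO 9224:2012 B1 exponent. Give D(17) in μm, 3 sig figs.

D(17) = 13.4 μm

zinc: T≤10 °C ⇒ hinge +0.038·(0.9−10) = -0.3458
  Pd branch = 0.0129·Pd^0.44·e^(0.046·RH+f) = 0.5072 μm/a
  Sd branch = 0.0175·Sd^0.57·e^(0.008·RH+0.085·T) = 0.8273 μm/a
  r_corr = 0.5072 + 0.8273 = 1.334 μm/a
Long-term exponent b (ISO 9224 Table 2, B1) = 0.813
  D(17) = 1.334 × 17^0.813 = 1.334 × 10.01 = 13.36 μm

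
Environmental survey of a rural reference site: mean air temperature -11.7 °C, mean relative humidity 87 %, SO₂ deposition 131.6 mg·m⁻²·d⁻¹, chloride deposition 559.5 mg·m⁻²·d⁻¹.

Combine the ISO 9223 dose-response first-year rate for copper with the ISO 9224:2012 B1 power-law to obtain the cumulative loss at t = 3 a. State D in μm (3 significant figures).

D(3) = 1.95 μm

copper: T≤10 °C ⇒ hinge +0.126·(-11.7−10) = -2.7342
  Pd branch = 0.0053·Pd^0.26·e^(0.059·RH+f) = 0.2075 μm/a
  Cl⁻ term: 0.01025·559.5^0.27·exp(0.036·87+0.049·-11.7) = 0.7309
  sum: 0.2075 + 0.7309 → r_corr = 0.9384 μm/a
Power-law: D(3) = r_corr · 3^0.667
  D(3) = 0.9384 × 3^0.667 = 0.9384 × 2.081 = 1.953 μm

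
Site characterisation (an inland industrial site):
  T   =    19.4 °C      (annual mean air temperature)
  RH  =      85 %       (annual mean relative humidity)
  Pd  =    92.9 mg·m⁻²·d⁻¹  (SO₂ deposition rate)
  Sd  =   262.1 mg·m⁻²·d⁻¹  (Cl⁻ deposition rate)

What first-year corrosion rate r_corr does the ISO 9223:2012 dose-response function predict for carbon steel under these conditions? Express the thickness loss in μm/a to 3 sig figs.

carbon steel: T>10 °C ⇒ hinge -0.054·(19.4−10) = -0.5076
  sulphur-dioxide contribution → 61.55 μm/a
  chloride contribution → 115.7 μm/a
  total first-year rate 177.2 μm/a

r_corr = 177 μm/a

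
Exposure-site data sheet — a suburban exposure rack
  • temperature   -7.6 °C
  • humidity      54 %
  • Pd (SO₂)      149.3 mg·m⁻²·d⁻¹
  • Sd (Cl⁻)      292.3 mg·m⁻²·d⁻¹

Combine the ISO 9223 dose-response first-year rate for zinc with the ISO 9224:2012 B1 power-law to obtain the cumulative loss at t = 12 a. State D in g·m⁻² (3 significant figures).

zinc: temperature factor f = +0.038·(-17.6) = -0.6688
  Pd branch = 0.0129·Pd^0.44·e^(0.046·RH+f) = 0.717 μm/a
  Sd branch = 0.0175·Sd^0.57·e^(0.008·RH+0.085·T) = 0.3594 μm/a
  sum: 0.717 + 0.3594 → r_corr = 1.076 μm/a
Long-term exponent b (ISO 9224 Table 2, B1) = 0.813
  D(12) = 1.076 × 12^0.813 = 1.076 × 7.54 = 8.116 μm
  Mass loss = 8.116 μm × 7.14 g/cm³ = 57.95 g·m⁻²

D(12) = 57.9 g·m⁻²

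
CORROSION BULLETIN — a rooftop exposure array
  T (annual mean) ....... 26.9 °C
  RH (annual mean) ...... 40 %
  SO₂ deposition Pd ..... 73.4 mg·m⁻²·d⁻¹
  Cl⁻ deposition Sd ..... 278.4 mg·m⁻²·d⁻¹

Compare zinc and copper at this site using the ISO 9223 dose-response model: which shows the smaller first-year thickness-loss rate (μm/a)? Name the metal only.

zinc: T>10 °C ⇒ hinge -0.071·(26.9−10) = -1.1999
  SO₂ term: 0.0129·73.4^0.44·exp(0.046·40-1.1999) = 0.162
  Sd branch = 0.0175·Sd^0.57·e^(0.008·RH+0.085·T) = 5.868 μm/a
  r_corr = 0.162 + 5.868 = 6.03 μm/a
copper: f(T) = -0.080·(T−10) [T>10 °C] = -1.3520
  Pd branch = 0.0053·Pd^0.26·e^(0.059·RH+f) = 0.04437 μm/a
  Cl⁻ term: 0.01025·278.4^0.27·exp(0.036·40+0.049·26.9) = 0.7389
  sum: 0.04437 + 0.7389 → r_corr = 0.7833 μm/a
Ordering by μm/a: zinc (6.03) > copper (0.783)

copper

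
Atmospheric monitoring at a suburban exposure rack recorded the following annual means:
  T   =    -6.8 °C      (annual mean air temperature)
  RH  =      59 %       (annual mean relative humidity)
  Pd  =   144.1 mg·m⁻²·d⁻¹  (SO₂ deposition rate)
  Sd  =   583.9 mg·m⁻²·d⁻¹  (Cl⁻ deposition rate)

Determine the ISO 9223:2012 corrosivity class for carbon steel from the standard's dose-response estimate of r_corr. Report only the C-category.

carbon steel: T≤10 °C ⇒ hinge +0.150·(-6.8−10) = -2.5200
  sulphur-dioxide contribution → 6.145 μm/a
  chloride contribution → 28.26 μm/a
  ⇒ r_corr(carbon steel) = 34.41 μm/a
34.4 μm/a falls in (25, 50] for carbon steel → category C3

C3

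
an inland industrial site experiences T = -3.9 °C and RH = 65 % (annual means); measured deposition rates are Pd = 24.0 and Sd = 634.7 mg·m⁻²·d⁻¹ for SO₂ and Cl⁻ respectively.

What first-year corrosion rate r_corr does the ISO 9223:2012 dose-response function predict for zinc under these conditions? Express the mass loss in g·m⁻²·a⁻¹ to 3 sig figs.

r_corr = 10.3 g·m⁻²·a⁻¹

zinc: f(T) = +0.038·(T−10) [T≤10 °C] = -0.5282
  Pd branch = 0.0129·Pd^0.44·e^(0.046·RH+f) = 0.6124 μm/a
  Cl⁻ term: 0.0175·634.7^0.57·exp(0.008·65+0.085·-3.9) = 0.8363
  sum: 0.6124 + 0.8363 → r_corr = 1.449 μm/a
Convert to mass loss: 1.449 μm/a × 7.14 g/cm³ = 10.34 g·m⁻²·a⁻¹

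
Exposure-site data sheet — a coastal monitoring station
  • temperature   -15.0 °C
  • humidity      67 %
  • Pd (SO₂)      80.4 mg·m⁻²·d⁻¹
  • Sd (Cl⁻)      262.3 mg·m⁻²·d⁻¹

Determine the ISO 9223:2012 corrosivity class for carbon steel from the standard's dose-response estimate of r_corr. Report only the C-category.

carbon steel: f(T) = +0.150·(T−10) [T≤10 °C] = -3.7500
  SO₂ term: 1.77·80.4^0.52·exp(0.02·67-3.7500) = 1.556
  Sd branch = 0.102·Sd^0.62·e^(0.033·RH+0.04·T) = 16.14 μm/a
  r_corr = 1.556 + 16.14 = 17.7 μm/a
Category bounds: 1.3…25 μm/a bracket r_corr ⇒ C2

C2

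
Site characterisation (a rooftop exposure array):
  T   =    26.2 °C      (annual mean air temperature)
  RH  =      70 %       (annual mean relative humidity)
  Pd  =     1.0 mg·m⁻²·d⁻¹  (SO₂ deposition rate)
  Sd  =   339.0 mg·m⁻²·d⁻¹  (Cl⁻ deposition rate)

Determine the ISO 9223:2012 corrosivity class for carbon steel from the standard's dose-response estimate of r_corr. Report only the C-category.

C5

carbon steel: temperature factor f = -0.054·(16.2) = -0.8748
  sulphur-dioxide contribution → 2.993 μm/a
  chloride contribution → 108.6 μm/a
  total first-year rate 111.6 μm/a
112 μm/a falls in (80, 200] for carbon steel → category C5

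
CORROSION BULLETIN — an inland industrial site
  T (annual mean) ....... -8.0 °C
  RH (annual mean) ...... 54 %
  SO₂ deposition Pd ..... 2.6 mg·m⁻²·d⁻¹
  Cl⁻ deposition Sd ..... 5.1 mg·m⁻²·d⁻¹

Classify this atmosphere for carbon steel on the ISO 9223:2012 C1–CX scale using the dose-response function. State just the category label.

C2

carbon steel: f(T) = +0.150·(T−10) [T≤10 °C] = -2.7000
  SO₂ term: 1.77·2.6^0.52·exp(0.02·54-2.7000) = 0.5757
  Cl⁻ term: 0.102·5.1^0.62·exp(0.033·54+0.04·-8.0) = 1.208
  r_corr = 0.5757 + 1.208 = 1.784 μm/a
1.78 μm/a falls in (1.3, 25] for carbon steel → category C2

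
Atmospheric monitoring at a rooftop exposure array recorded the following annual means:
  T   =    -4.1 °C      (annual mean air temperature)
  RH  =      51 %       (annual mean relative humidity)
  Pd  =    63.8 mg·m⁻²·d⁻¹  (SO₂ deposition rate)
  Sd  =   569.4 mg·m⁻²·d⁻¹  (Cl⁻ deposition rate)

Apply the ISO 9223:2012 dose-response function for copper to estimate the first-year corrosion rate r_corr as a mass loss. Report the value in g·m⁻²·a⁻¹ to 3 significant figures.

copper: temperature factor f = +0.126·(-14.1) = -1.7766
  sulphur-dioxide contribution → 0.05355 μm/a
  chloride contribution → 0.2916 μm/a
  ⇒ r_corr(copper) = 0.3452 μm/a
Convert to mass loss: 0.3452 μm/a × 8.96 g/cm³ = 3.093 g·m⁻²·a⁻¹

r_corr = 3.09 g·m⁻²·a⁻¹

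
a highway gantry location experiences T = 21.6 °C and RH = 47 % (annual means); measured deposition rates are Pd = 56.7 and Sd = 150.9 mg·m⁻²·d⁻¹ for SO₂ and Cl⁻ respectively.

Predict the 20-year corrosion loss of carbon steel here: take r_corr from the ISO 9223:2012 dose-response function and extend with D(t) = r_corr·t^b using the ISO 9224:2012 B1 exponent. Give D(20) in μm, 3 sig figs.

D(20) = 217 μm

carbon steel: f(T) = -0.054·(T−10) [T>10 °C] = -0.6264
  sulphur-dioxide contribution → 19.77 μm/a
  chloride contribution → 25.6 μm/a
  total first-year rate 45.37 μm/a
Power-law: D(20) = r_corr · 20^0.523
  D(20) = 45.37 × 20^0.523 = 45.37 × 4.791 = 217.4 μm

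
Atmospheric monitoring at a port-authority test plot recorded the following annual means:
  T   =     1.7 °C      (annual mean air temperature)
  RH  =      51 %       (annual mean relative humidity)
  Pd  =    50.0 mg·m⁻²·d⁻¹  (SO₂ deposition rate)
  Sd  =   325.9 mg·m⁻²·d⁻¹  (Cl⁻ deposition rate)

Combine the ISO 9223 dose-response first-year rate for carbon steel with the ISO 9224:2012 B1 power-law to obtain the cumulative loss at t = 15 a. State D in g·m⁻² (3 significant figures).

carbon steel: temperature factor f = +0.150·(-8.3) = -1.2450
  sulphur-dioxide contribution → 10.81 μm/a
  chloride contribution → 21.24 μm/a
  ⇒ r_corr(carbon steel) = 32.05 μm/a
ISO 9224: D(t) = r_corr · t^b with b = 0.523 (carbon steel, B1)
  D(15) = 32.05 × 15^0.523 = 32.05 × 4.122 = 132.1 μm
  Mass loss = 132.1 μm × 7.85 g/cm³ = 1037 g·m⁻²

D(15) = 1.04e+03 g·m⁻²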